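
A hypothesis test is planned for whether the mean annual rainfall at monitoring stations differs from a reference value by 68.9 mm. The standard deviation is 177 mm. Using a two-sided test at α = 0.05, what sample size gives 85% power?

For a one-sample z-test, n = ((z_{α/2} + z_β)·σ/δ)².
z_{α/2} = 1.960 (two-sided α = 0.05); z_β = 1.036 (power 85% → β = 0.15).
n = (2.996 × 177 / 68.9)² = 59.24
Round up: n = 60.

60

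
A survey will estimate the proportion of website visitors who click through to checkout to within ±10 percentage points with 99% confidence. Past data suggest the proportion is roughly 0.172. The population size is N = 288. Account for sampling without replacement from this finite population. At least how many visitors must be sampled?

72

For a proportion with margin E = 0.1 at 99% confidence, z = 2.576.
n = p̂(1−p̂)(z/E)² = 0.172 × 0.828 × (2.576/0.1)² = 94.50 — call this n₀.
Finite-population correction with N = 288: n = n₀ / (1 + (n₀−1)/N) = 94.50 / 1.325 = 71.32
Round up: n = 72.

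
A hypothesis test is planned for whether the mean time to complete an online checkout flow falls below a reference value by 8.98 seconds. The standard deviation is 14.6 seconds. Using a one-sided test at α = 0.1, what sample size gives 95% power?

For a one-sample z-test, n = ((z_α + z_β)·σ/δ)².
z_α = 1.282 (one-sided α = 0.1); z_β = 1.645 (power 95% → β = 0.05).
n = (2.927 × 14.6 / 8.98)² = 22.65
Round up: n = 23.

23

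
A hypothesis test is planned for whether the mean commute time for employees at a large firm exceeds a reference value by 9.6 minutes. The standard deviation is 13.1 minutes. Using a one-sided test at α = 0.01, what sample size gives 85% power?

22

For a one-sample z-test, n = ((z_α + z_β)·σ/δ)².
z_α = 2.326 (one-sided α = 0.01); z_β = 1.036 (power 85% → β = 0.15).
n = (3.362 × 13.1 / 9.6)² = 21.05
Round up: n = 22.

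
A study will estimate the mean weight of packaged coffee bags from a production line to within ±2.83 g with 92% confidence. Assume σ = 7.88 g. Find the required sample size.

For a mean, the margin of error is E = z·σ/√n, so n = (zσ/E)².
At 92% confidence, z = 1.751.
n = (1.751 × 7.88 / 2.83)² = 23.77
Round up: n = 24.

24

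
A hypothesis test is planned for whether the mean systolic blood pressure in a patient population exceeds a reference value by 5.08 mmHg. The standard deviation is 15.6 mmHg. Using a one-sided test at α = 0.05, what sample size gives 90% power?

n = 81

For a one-sample z-test, n = ((z_α + z_β)·σ/δ)².
z_α = 1.645 (one-sided α = 0.05); z_β = 1.282 (power 90% → β = 0.1).
n = (2.927 × 15.6 / 5.08)² = 80.79
Round up: n = 81.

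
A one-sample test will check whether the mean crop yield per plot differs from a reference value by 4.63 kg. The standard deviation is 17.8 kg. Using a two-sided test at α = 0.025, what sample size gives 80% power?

n = 141

For a one-sample z-test, n = ((z_{α/2} + z_β)·σ/δ)².
z_{α/2} = 2.241 (two-sided α = 0.025); z_β = 0.842 (power 80% → β = 0.2).
n = (3.083 × 17.8 / 4.63)² = 140.48
Round up: n = 141.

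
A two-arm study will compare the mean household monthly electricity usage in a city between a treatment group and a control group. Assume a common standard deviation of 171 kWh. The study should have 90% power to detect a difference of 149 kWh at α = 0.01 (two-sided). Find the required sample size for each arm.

For two equal groups, n per group = 2·((z_{α/2} + z_β)·σ/δ)².
z_{α/2} = 2.576; z_β = 1.282 (power 90%).
n = 2 × (3.858 × 171 / 149)² = 2 × 19.60 = 39.20
Round up: n = 40 per group.

40 per group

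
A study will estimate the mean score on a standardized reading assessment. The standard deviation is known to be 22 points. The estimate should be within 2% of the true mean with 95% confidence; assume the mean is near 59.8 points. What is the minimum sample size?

For a mean, the margin of error is E = z·σ/√n, so n = (zσ/E)².
At 95% confidence, z = 1.960.
E = 2% of 59.8 = 1.196 points.
n = (1.960 × 22 / 1.196)² = 1299.86
Round up: n = 1300.

1300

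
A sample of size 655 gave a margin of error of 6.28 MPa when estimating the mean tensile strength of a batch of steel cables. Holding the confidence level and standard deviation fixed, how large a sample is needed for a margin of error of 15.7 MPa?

Margin of error scales as 1/√n, so n₂ = n₁·(E₁/E₂)².
n₂ = 655 × (6.28/15.7)² = 655 × 0.16 = 104.80
Round up: n₂ = 105.

105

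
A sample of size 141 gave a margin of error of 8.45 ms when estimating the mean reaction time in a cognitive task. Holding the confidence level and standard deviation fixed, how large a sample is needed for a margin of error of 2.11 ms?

n = 2262

Margin of error scales as 1/√n, so n₂ = n₁·(E₁/E₂)².
n₂ = 141 × (8.45/2.11)² = 141 × 16.04 = 2261.64
Round up: n₂ = 2262.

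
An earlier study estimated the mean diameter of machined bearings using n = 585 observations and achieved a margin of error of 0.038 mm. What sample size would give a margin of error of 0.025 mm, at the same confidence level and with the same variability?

1352

Margin of error scales as 1/√n, so n₂ = n₁·(E₁/E₂)².
n₂ = 585 × (0.038/0.025)² = 585 × 2.31 = 1351.35
Round up: n₂ = 1352.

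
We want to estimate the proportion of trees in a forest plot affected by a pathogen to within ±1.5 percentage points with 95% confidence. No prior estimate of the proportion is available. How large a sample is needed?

4269

For a proportion with margin E = 0.015 at 95% confidence, z = 1.960.
With no prior estimate, use p = 0.5, which maximizes p(1−p) at 0.25.
n = 0.25 × (z/E)² = 0.25 × (1.960/0.015)² = 4268.44
Round up: n = 4269.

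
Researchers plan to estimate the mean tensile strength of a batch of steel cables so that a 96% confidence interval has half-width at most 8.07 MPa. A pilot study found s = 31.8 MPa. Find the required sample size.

For a mean, the margin of error is E = z·σ/√n, so n = (zσ/E)².
At 96% confidence, z = 2.054.
n = (2.054 × 31.8 / 8.07)² = 65.51
Round up: n = 66.

n = 66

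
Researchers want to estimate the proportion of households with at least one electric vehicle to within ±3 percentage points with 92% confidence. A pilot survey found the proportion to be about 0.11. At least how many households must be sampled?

For a proportion with margin E = 0.03 at 92% confidence, z = 1.751.
n = p̂(1−p̂)(z/E)² = 0.11 × 0.89 × (1.751/0.03)² = 333.51
Round up: n = 334.

334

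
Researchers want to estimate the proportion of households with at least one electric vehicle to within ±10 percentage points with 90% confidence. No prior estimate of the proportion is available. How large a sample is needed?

68

For a proportion with margin E = 0.1 at 90% confidence, z = 1.645.
With no prior estimate, use p = 0.5, which maximizes p(1−p) at 0.25.
n = 0.25 × (z/E)² = 0.25 × (1.645/0.1)² = 67.65
Round up: n = 68.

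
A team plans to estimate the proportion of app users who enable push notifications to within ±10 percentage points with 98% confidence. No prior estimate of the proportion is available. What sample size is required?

n = 136

For a proportion with margin E = 0.1 at 98% confidence, z = 2.326.
With no prior estimate, use p = 0.5, which maximizes p(1−p) at 0.25.
n = 0.25 × (z/E)² = 0.25 × (2.326/0.1)² = 135.26
Round up: n = 136.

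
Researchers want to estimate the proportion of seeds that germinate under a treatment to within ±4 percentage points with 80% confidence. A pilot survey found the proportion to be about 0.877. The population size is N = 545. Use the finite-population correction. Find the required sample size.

n = 93

For a proportion with margin E = 0.04 at 80% confidence, z = 1.282.
n = p̂(1−p̂)(z/E)² = 0.877 × 0.123 × (1.282/0.04)² = 110.81 — call this n₀.
Finite-population correction with N = 545: n = n₀ / (1 + (n₀−1)/N) = 110.81 / 1.201 = 92.26
Round up: n = 93.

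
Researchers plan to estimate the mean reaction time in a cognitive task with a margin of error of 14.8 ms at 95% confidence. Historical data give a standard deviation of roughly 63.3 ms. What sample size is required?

71

For a mean, the margin of error is E = z·σ/√n, so n = (zσ/E)².
At 95% confidence, z = 1.960.
n = (1.960 × 63.3 / 14.8)² = 70.27
Round up: n = 71.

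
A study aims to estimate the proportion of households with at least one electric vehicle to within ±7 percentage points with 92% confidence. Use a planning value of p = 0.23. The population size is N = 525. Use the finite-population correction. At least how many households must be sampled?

For a proportion with margin E = 0.07 at 92% confidence, z = 1.751.
n = p̂(1−p̂)(z/E)² = 0.23 × 0.77 × (1.751/0.07)² = 110.81 — call this n₀.
Finite-population correction with N = 525: n = n₀ / (1 + (n₀−1)/N) = 110.81 / 1.209 = 91.65
Round up: n = 92.

92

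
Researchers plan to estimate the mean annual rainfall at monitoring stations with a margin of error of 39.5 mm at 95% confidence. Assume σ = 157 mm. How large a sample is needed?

For a mean, the margin of error is E = z·σ/√n, so n = (zσ/E)².
At 95% confidence, z = 1.960.
n = (1.960 × 157 / 39.5)² = 60.69
Round up: n = 61.

61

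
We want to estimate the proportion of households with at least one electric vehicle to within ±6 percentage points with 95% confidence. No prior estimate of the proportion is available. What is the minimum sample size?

For a proportion with margin E = 0.06 at 95% confidence, z = 1.960.
With no prior estimate, use p = 0.5, which maximizes p(1−p) at 0.25.
n = 0.25 × (z/E)² = 0.25 × (1.960/0.06)² = 266.78
Round up: n = 267.

n = 267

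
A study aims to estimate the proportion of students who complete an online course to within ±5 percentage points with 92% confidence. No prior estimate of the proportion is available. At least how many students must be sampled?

For a proportion with margin E = 0.05 at 92% confidence, z = 1.751.
With no prior estimate, use p = 0.5, which maximizes p(1−p) at 0.25.
n = 0.25 × (z/E)² = 0.25 × (1.751/0.05)² = 306.60
Round up: n = 307.

307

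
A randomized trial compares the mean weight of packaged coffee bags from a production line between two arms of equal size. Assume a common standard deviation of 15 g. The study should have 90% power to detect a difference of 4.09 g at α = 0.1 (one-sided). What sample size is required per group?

177 per group

For two equal groups, n per group = 2·((z_α + z_β)·σ/δ)².
z_α = 1.282; z_β = 1.282 (power 90%).
n = 2 × (2.564 × 15 / 4.09)² = 2 × 88.42 = 176.84
Round up: n = 177 per group.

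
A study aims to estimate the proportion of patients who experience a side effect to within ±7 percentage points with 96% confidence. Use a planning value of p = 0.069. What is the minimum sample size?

56

For a proportion with margin E = 0.07 at 96% confidence, z = 2.054.
n = p̂(1−p̂)(z/E)² = 0.069 × 0.931 × (2.054/0.07)² = 55.31
Round up: n = 56.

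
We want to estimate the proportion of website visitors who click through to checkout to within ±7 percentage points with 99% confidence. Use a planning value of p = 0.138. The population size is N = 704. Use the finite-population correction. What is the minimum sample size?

For a proportion with margin E = 0.07 at 99% confidence, z = 2.576.
n = p̂(1−p̂)(z/E)² = 0.138 × 0.862 × (2.576/0.07)² = 161.09 — call this n₀.
Finite-population correction with N = 704: n = n₀ / (1 + (n₀−1)/N) = 161.09 / 1.227 = 131.29
Round up: n = 132.

132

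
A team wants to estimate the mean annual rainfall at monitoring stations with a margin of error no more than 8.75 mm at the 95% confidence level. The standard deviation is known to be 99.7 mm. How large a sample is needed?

For a mean, the margin of error is E = z·σ/√n, so n = (zσ/E)².
At 95% confidence, z = 1.960.
n = (1.960 × 99.7 / 8.75)² = 498.75
Round up: n = 499.

499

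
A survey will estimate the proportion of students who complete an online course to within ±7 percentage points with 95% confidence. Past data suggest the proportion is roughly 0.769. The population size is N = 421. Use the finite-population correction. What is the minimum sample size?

For a proportion with margin E = 0.07 at 95% confidence, z = 1.960.
n = p̂(1−p̂)(z/E)² = 0.769 × 0.231 × (1.960/0.07)² = 139.27 — call this n₀.
Finite-population correction with N = 421: n = n₀ / (1 + (n₀−1)/N) = 139.27 / 1.328 = 104.87
Round up: n = 105.

105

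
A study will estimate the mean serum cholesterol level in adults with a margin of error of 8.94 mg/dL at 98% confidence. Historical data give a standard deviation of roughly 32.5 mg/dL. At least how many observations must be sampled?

For a mean, the margin of error is E = z·σ/√n, so n = (zσ/E)².
At 98% confidence, z = 2.326.
n = (2.326 × 32.5 / 8.94)² = 71.50
Round up: n = 72.

n = 72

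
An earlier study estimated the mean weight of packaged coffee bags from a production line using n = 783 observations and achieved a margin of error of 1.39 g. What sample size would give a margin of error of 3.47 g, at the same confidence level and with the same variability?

Margin of error scales as 1/√n, so n₂ = n₁·(E₁/E₂)².
n₂ = 783 × (1.39/3.47)² = 783 × 0.1605 = 125.67
Round up: n₂ = 126.

126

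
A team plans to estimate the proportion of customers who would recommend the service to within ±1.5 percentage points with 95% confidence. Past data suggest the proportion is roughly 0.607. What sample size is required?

For a proportion with margin E = 0.015 at 95% confidence, z = 1.960.
n = p̂(1−p̂)(z/E)² = 0.607 × 0.393 × (1.960/0.015)² = 4072.97
Round up: n = 4073.

n = 4073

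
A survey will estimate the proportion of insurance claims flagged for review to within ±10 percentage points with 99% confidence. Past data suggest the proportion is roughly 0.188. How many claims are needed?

102

For a proportion with margin E = 0.1 at 99% confidence, z = 2.576.
n = p̂(1−p̂)(z/E)² = 0.188 × 0.812 × (2.576/0.1)² = 101.30
Round up: n = 102.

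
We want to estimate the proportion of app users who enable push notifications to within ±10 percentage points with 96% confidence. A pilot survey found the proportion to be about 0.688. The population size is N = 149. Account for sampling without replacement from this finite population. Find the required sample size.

For a proportion with margin E = 0.1 at 96% confidence, z = 2.054.
n = p̂(1−p̂)(z/E)² = 0.688 × 0.312 × (2.054/0.1)² = 90.56 — call this n₀.
Finite-population correction with N = 149: n = n₀ / (1 + (n₀−1)/N) = 90.56 / 1.601 = 56.56
Round up: n = 57.

57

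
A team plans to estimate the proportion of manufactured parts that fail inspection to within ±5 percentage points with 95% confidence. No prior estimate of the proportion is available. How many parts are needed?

385

For a proportion with margin E = 0.05 at 95% confidence, z = 1.960.
With no prior estimate, use p = 0.5, which maximizes p(1−p) at 0.25.
n = 0.25 × (z/E)² = 0.25 × (1.960/0.05)² = 384.16
Round up: n = 385.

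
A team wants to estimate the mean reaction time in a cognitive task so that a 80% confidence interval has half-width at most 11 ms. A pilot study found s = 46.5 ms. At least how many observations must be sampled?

30

For a mean, the margin of error is E = z·σ/√n, so n = (zσ/E)².
At 80% confidence, z = 1.282.
n = (1.282 × 46.5 / 11)² = 29.37
Round up: n = 30.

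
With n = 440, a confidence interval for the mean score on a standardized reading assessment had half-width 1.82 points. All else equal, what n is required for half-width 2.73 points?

Margin of error scales as 1/√n, so n₂ = n₁·(E₁/E₂)².
n₂ = 440 × (1.82/2.73)² = 440 × 0.4444 = 195.54
Round up: n₂ = 196.

n = 196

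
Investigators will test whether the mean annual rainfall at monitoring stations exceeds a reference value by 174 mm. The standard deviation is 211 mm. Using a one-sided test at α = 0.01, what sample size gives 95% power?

24

For a one-sample z-test, n = ((z_α + z_β)·σ/δ)².
z_α = 2.326 (one-sided α = 0.01); z_β = 1.645 (power 95% → β = 0.05).
n = (3.971 × 211 / 174)² = 23.19
Round up: n = 24.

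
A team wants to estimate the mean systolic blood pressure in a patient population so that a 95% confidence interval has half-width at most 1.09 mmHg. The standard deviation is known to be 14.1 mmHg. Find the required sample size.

643

For a mean, the margin of error is E = z·σ/√n, so n = (zσ/E)².
At 95% confidence, z = 1.960.
n = (1.960 × 14.1 / 1.09)² = 642.83
Round up: n = 643.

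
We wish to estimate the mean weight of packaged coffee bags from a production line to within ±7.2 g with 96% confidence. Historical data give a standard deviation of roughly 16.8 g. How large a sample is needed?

For a mean, the margin of error is E = z·σ/√n, so n = (zσ/E)².
At 96% confidence, z = 2.054.
n = (2.054 × 16.8 / 7.2)² = 22.97
Round up: n = 23.

n = 23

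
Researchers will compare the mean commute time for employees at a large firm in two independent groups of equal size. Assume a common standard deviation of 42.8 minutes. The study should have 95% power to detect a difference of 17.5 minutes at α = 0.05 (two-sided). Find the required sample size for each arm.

For two equal groups, n per group = 2·((z_{α/2} + z_β)·σ/δ)².
z_{α/2} = 1.960; z_β = 1.645 (power 95%).
n = 2 × (3.605 × 42.8 / 17.5)² = 2 × 77.74 = 155.48
Round up: n = 156 per group.

156 per group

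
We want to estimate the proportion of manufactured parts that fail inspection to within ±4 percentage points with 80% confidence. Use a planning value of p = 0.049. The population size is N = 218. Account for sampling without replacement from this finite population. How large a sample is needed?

40

For a proportion with margin E = 0.04 at 80% confidence, z = 1.282.
n = p̂(1−p̂)(z/E)² = 0.049 × 0.951 × (1.282/0.04)² = 47.87 — call this n₀.
Finite-population correction with N = 218: n = n₀ / (1 + (n₀−1)/N) = 47.87 / 1.215 = 39.40
Round up: n = 40.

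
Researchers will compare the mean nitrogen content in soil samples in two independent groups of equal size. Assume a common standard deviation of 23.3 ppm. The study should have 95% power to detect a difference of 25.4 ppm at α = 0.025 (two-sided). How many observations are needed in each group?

For two equal groups, n per group = 2·((z_{α/2} + z_β)·σ/δ)².
z_{α/2} = 2.241; z_β = 1.645 (power 95%).
n = 2 × (3.886 × 23.3 / 25.4)² = 2 × 12.71 = 25.42
Round up: n = 26 per group.

26 per group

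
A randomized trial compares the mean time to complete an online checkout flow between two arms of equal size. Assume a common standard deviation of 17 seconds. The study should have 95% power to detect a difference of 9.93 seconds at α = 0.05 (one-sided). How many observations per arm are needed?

For two equal groups, n per group = 2·((z_α + z_β)·σ/δ)².
z_α = 1.645; z_β = 1.645 (power 95%).
n = 2 × (3.290 × 17 / 9.93)² = 2 × 31.72 = 63.44
Round up: n = 64 per group.

64 per group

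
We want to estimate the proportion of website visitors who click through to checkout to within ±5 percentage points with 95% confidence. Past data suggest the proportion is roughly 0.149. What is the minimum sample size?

n = 195

For a proportion with margin E = 0.05 at 95% confidence, z = 1.960.
n = p̂(1−p̂)(z/E)² = 0.149 × 0.851 × (1.960/0.05)² = 194.84
Round up: n = 195.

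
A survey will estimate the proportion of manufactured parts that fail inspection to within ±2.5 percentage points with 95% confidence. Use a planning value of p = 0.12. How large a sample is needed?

For a proportion with margin E = 0.025 at 95% confidence, z = 1.960.
n = p̂(1−p̂)(z/E)² = 0.12 × 0.88 × (1.960/0.025)² = 649.08
Round up: n = 650.

n = 650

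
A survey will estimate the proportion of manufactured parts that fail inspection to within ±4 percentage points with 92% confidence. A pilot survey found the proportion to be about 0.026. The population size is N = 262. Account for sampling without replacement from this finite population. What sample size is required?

42

For a proportion with margin E = 0.04 at 92% confidence, z = 1.751.
n = p̂(1−p̂)(z/E)² = 0.026 × 0.974 × (1.751/0.04)² = 48.53 — call this n₀.
Finite-population correction with N = 262: n = n₀ / (1 + (n₀−1)/N) = 48.53 / 1.181 = 41.09
Round up: n = 42.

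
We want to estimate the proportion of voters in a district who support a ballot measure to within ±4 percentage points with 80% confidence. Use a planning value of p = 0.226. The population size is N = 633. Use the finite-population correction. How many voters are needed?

n = 141

For a proportion with margin E = 0.04 at 80% confidence, z = 1.282.
n = p̂(1−p̂)(z/E)² = 0.226 × 0.774 × (1.282/0.04)² = 179.68 — call this n₀.
Finite-population correction with N = 633: n = n₀ / (1 + (n₀−1)/N) = 179.68 / 1.282 = 140.16
Round up: n = 141.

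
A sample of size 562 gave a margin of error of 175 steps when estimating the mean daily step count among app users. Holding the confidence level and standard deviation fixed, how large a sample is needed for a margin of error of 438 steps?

Margin of error scales as 1/√n, so n₂ = n₁·(E₁/E₂)².
n₂ = 562 × (175/438)² = 562 × 0.1596 = 89.70
Round up: n₂ = 90.

90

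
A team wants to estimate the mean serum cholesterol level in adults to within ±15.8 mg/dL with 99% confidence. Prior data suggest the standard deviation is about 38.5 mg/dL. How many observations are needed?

For a mean, the margin of error is E = z·σ/√n, so n = (zσ/E)².
At 99% confidence, z = 2.576.
n = (2.576 × 38.5 / 15.8)² = 39.40
Round up: n = 40.

40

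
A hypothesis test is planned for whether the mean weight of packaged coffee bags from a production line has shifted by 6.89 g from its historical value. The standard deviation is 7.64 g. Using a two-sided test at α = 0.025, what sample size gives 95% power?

For a one-sample z-test, n = ((z_{α/2} + z_β)·σ/δ)².
z_{α/2} = 2.241 (two-sided α = 0.025); z_β = 1.645 (power 95% → β = 0.05).
n = (3.886 × 7.64 / 6.89)² = 18.57
Round up: n = 19.

19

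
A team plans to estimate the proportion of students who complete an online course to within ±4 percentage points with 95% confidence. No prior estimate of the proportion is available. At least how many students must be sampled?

For a proportion with margin E = 0.04 at 95% confidence, z = 1.960.
With no prior estimate, use p = 0.5, which maximizes p(1−p) at 0.25.
n = 0.25 × (z/E)² = 0.25 × (1.960/0.04)² = 600.25
Round up: n = 601.

601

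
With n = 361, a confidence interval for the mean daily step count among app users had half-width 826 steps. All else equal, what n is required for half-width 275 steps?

Margin of error scales as 1/√n, so n₂ = n₁·(E₁/E₂)².
n₂ = 361 × (826/275)² = 361 × 9.022 = 3256.94
Round up: n₂ = 3257.

3257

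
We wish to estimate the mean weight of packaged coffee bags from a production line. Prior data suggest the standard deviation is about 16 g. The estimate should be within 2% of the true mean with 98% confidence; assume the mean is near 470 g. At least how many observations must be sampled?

For a mean, the margin of error is E = z·σ/√n, so n = (zσ/E)².
At 98% confidence, z = 2.326.
E = 2% of 470 = 9.4 g.
n = (2.326 × 16 / 9.4)² = 15.67
Round up: n = 16.

16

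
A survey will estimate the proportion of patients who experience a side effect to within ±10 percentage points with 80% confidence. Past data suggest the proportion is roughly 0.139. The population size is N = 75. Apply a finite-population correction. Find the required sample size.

16

For a proportion with margin E = 0.1 at 80% confidence, z = 1.282.
n = p̂(1−p̂)(z/E)² = 0.139 × 0.861 × (1.282/0.1)² = 19.67 — call this n₀.
Finite-population correction with N = 75: n = n₀ / (1 + (n₀−1)/N) = 19.67 / 1.249 = 15.75
Round up: n = 16.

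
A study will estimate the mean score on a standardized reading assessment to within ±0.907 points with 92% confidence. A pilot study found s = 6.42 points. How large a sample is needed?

154

For a mean, the margin of error is E = z·σ/√n, so n = (zσ/E)².
At 92% confidence, z = 1.751.
n = (1.751 × 6.42 / 0.907)² = 153.61
Round up: n = 154.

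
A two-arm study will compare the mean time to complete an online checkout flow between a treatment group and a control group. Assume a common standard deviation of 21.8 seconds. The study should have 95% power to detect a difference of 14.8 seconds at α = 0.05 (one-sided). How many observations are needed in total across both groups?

For two equal groups, n per group = 2·((z_α + z_β)·σ/δ)².
z_α = 1.645; z_β = 1.645 (power 95%).
n = 2 × (3.290 × 21.8 / 14.8)² = 2 × 23.48 = 46.96
Round up: n = 47 per group.
Total across both groups: 2 × 47 = 94.

94 total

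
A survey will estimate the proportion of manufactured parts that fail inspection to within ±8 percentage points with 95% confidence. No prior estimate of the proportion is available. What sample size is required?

For a proportion with margin E = 0.08 at 95% confidence, z = 1.960.
With no prior estimate, use p = 0.5, which maximizes p(1−p) at 0.25.
n = 0.25 × (z/E)² = 0.25 × (1.960/0.08)² = 150.06
Round up: n = 151.

151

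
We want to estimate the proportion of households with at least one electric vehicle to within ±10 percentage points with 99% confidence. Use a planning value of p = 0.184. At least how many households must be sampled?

For a proportion with margin E = 0.1 at 99% confidence, z = 2.576.
n = p̂(1−p̂)(z/E)² = 0.184 × 0.816 × (2.576/0.1)² = 99.63
Round up: n = 100.

n = 100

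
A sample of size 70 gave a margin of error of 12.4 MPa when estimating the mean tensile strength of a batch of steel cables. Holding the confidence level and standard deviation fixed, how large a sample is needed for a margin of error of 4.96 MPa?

438

Margin of error scales as 1/√n, so n₂ = n₁·(E₁/E₂)².
n₂ = 70 × (12.4/4.96)² = 70 × 6.25 = 437.50
Round up: n₂ = 438.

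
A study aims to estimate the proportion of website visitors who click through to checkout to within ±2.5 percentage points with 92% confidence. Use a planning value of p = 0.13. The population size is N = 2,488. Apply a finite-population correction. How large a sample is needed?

For a proportion with margin E = 0.025 at 92% confidence, z = 1.751.
n = p̂(1−p̂)(z/E)² = 0.13 × 0.87 × (1.751/0.025)² = 554.82 — call this n₀.
Finite-population correction with N = 2,488: n = n₀ / (1 + (n₀−1)/N) = 554.82 / 1.223 = 453.65
Round up: n = 454.

454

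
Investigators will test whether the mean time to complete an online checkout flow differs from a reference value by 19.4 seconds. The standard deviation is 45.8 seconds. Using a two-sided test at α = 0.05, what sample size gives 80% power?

44

For a one-sample z-test, n = ((z_{α/2} + z_β)·σ/δ)².
z_{α/2} = 1.960 (two-sided α = 0.05); z_β = 0.842 (power 80% → β = 0.2).
n = (2.802 × 45.8 / 19.4)² = 43.76
Round up: n = 44.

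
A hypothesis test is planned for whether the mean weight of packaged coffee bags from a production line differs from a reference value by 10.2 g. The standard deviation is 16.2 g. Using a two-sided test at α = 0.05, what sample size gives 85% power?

n = 23

For a one-sample z-test, n = ((z_{α/2} + z_β)·σ/δ)².
z_{α/2} = 1.960 (two-sided α = 0.05); z_β = 1.036 (power 85% → β = 0.15).
n = (2.996 × 16.2 / 10.2)² = 22.64
Round up: n = 23.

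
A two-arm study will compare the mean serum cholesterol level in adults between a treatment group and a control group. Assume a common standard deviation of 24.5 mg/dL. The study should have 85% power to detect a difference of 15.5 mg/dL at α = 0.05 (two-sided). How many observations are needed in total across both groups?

For two equal groups, n per group = 2·((z_{α/2} + z_β)·σ/δ)².
z_{α/2} = 1.960; z_β = 1.036 (power 85%).
n = 2 × (2.996 × 24.5 / 15.5)² = 2 × 22.43 = 44.86
Round up: n = 45 per group.
Total across both groups: 2 × 45 = 90.

90 total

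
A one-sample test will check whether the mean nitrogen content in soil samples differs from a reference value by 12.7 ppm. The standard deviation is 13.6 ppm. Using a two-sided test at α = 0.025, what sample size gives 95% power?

18

For a one-sample z-test, n = ((z_{α/2} + z_β)·σ/δ)².
z_{α/2} = 2.241 (two-sided α = 0.025); z_β = 1.645 (power 95% → β = 0.05).
n = (3.886 × 13.6 / 12.7)² = 17.32
Round up: n = 18.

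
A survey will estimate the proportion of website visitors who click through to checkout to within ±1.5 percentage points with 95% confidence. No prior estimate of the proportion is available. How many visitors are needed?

n = 4269

For a proportion with margin E = 0.015 at 95% confidence, z = 1.960.
With no prior estimate, use p = 0.5, which maximizes p(1−p) at 0.25.
n = 0.25 × (z/E)² = 0.25 × (1.960/0.015)² = 4268.44
Round up: n = 4269.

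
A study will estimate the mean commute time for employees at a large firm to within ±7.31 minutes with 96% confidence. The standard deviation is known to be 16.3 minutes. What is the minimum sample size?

21

For a mean, the margin of error is E = z·σ/√n, so n = (zσ/E)².
At 96% confidence, z = 2.054.
n = (2.054 × 16.3 / 7.31)² = 20.98
Round up: n = 21.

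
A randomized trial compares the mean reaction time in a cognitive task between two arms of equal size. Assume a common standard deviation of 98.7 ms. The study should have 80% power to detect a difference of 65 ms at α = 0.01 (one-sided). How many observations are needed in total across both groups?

94 total

For two equal groups, n per group = 2·((z_α + z_β)·σ/δ)².
z_α = 2.326; z_β = 0.842 (power 80%).
n = 2 × (3.168 × 98.7 / 65)² = 2 × 23.14 = 46.28
Round up: n = 47 per group.
Total across both groups: 2 × 47 = 94.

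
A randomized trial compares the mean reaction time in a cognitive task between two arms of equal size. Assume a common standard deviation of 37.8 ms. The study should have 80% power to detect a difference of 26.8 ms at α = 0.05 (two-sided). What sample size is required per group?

32 per group

For two equal groups, n per group = 2·((z_{α/2} + z_β)·σ/δ)².
z_{α/2} = 1.960; z_β = 0.842 (power 80%).
n = 2 × (2.802 × 37.8 / 26.8)² = 2 × 15.62 = 31.24
Round up: n = 32 per group.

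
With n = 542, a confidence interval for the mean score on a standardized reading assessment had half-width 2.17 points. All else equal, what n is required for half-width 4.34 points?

Margin of error scales as 1/√n, so n₂ = n₁·(E₁/E₂)².
n₂ = 542 × (2.17/4.34)² = 542 × 0.25 = 135.50
Round up: n₂ = 136.

136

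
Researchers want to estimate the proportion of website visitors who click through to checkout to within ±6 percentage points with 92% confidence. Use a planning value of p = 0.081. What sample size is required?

n = 64

For a proportion with margin E = 0.06 at 92% confidence, z = 1.751.
n = p̂(1−p̂)(z/E)² = 0.081 × 0.919 × (1.751/0.06)² = 63.40
Round up: n = 64.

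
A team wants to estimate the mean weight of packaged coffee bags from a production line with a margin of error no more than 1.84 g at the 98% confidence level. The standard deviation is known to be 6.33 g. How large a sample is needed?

For a mean, the margin of error is E = z·σ/√n, so n = (zσ/E)².
At 98% confidence, z = 2.326.
n = (2.326 × 6.33 / 1.84)² = 64.03
Round up: n = 65.

65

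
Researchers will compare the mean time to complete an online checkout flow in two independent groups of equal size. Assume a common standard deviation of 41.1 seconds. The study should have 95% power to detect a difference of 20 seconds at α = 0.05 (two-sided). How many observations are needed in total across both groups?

For two equal groups, n per group = 2·((z_{α/2} + z_β)·σ/δ)².
z_{α/2} = 1.960; z_β = 1.645 (power 95%).
n = 2 × (3.605 × 41.1 / 20)² = 2 × 54.88 = 109.76
Round up: n = 110 per group.
Total across both groups: 2 × 110 = 220.

220 total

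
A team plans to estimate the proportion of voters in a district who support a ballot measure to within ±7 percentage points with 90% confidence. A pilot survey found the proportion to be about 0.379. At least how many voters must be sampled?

130

For a proportion with margin E = 0.07 at 90% confidence, z = 1.645.
n = p̂(1−p̂)(z/E)² = 0.379 × 0.621 × (1.645/0.07)² = 129.98
Round up: n = 130.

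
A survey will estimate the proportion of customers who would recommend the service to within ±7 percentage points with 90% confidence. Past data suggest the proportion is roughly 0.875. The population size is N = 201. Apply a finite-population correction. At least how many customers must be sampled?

47

For a proportion with margin E = 0.07 at 90% confidence, z = 1.645.
n = p̂(1−p̂)(z/E)² = 0.875 × 0.125 × (1.645/0.07)² = 60.40 — call this n₀.
Finite-population correction with N = 201: n = n₀ / (1 + (n₀−1)/N) = 60.40 / 1.296 = 46.60
Round up: n = 47.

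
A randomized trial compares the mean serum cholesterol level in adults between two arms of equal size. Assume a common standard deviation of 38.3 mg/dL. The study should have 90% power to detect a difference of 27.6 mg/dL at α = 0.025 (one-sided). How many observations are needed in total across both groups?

For two equal groups, n per group = 2·((z_α + z_β)·σ/δ)².
z_α = 1.960; z_β = 1.282 (power 90%).
n = 2 × (3.242 × 38.3 / 27.6)² = 2 × 20.24 = 40.48
Round up: n = 41 per group.
Total across both groups: 2 × 41 = 82.

82 total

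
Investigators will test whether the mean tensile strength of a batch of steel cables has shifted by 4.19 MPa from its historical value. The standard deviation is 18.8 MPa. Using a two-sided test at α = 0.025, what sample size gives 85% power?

For a one-sample z-test, n = ((z_{α/2} + z_β)·σ/δ)².
z_{α/2} = 2.241 (two-sided α = 0.025); z_β = 1.036 (power 85% → β = 0.15).
n = (3.277 × 18.8 / 4.19)² = 216.19
Round up: n = 217.

217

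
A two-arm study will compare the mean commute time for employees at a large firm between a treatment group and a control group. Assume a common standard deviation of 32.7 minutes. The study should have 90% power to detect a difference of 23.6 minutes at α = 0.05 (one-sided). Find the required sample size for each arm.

For two equal groups, n per group = 2·((z_α + z_β)·σ/δ)².
z_α = 1.645; z_β = 1.282 (power 90%).
n = 2 × (2.927 × 32.7 / 23.6)² = 2 × 16.45 = 32.90
Round up: n = 33 per group.

33 per group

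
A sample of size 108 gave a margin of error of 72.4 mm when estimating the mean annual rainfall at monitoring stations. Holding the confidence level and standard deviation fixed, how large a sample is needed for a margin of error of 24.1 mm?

Margin of error scales as 1/√n, so n₂ = n₁·(E₁/E₂)².
n₂ = 108 × (72.4/24.1)² = 108 × 9.025 = 974.70
Round up: n₂ = 975.

975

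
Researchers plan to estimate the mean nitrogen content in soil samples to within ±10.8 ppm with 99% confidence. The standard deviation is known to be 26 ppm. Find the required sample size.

39

For a mean, the margin of error is E = z·σ/√n, so n = (zσ/E)².
At 99% confidence, z = 2.576.
n = (2.576 × 26 / 10.8)² = 38.46
Round up: n = 39.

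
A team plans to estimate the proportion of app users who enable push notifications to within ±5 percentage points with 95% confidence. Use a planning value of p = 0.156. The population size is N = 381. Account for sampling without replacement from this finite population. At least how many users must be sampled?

133

For a proportion with margin E = 0.05 at 95% confidence, z = 1.960.
n = p̂(1−p̂)(z/E)² = 0.156 × 0.844 × (1.960/0.05)² = 202.32 — call this n₀.
Finite-population correction with N = 381: n = n₀ / (1 + (n₀−1)/N) = 202.32 / 1.528 = 132.41
Round up: n = 133.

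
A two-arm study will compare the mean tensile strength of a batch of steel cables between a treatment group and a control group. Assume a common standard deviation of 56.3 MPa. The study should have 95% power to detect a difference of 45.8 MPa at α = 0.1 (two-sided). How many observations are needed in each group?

For two equal groups, n per group = 2·((z_{α/2} + z_β)·σ/δ)².
z_{α/2} = 1.645; z_β = 1.645 (power 95%).
n = 2 × (3.290 × 56.3 / 45.8)² = 2 × 16.36 = 32.72
Round up: n = 33 per group.

33 per group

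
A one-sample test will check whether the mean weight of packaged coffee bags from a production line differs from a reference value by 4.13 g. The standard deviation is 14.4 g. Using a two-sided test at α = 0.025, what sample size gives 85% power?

n = 131

For a one-sample z-test, n = ((z_{α/2} + z_β)·σ/δ)².
z_{α/2} = 2.241 (two-sided α = 0.025); z_β = 1.036 (power 85% → β = 0.15).
n = (3.277 × 14.4 / 4.13)² = 130.55
Round up: n = 131.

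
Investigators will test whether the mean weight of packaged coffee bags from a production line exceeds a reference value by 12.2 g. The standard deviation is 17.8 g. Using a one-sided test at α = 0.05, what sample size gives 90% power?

n = 19

For a one-sample z-test, n = ((z_α + z_β)·σ/δ)².
z_α = 1.645 (one-sided α = 0.05); z_β = 1.282 (power 90% → β = 0.1).
n = (2.927 × 17.8 / 12.2)² = 18.24
Round up: n = 19.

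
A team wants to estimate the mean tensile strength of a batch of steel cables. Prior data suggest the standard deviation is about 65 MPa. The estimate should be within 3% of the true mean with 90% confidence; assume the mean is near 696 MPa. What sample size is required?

For a mean, the margin of error is E = z·σ/√n, so n = (zσ/E)².
At 90% confidence, z = 1.645.
E = 3% of 696 = 20.88 MPa.
n = (1.645 × 65 / 20.88)² = 26.22
Round up: n = 27.

n = 27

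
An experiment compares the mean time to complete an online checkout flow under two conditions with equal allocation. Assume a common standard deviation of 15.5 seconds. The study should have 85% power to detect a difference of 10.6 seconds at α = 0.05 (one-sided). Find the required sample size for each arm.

31 per group

For two equal groups, n per group = 2·((z_α + z_β)·σ/δ)².
z_α = 1.645; z_β = 1.036 (power 85%).
n = 2 × (2.681 × 15.5 / 10.6)² = 2 × 15.37 = 30.74
Round up: n = 31 per group.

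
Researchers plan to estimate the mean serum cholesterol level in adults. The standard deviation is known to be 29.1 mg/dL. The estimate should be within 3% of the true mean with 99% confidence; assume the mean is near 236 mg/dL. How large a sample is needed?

113

For a mean, the margin of error is E = z·σ/√n, so n = (zσ/E)².
At 99% confidence, z = 2.576.
E = 3% of 236 = 7.08 mg/dL.
n = (2.576 × 29.1 / 7.08)² = 112.10
Round up: n = 113.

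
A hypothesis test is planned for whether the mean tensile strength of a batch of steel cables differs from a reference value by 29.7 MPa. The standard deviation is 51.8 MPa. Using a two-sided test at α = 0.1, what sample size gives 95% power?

n = 33

For a one-sample z-test, n = ((z_{α/2} + z_β)·σ/δ)².
z_{α/2} = 1.645 (two-sided α = 0.1); z_β = 1.645 (power 95% → β = 0.05).
n = (3.290 × 51.8 / 29.7)² = 32.93
Round up: n = 33.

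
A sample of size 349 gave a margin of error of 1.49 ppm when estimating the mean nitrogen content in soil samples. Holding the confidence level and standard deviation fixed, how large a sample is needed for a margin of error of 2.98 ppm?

Margin of error scales as 1/√n, so n₂ = n₁·(E₁/E₂)².
n₂ = 349 × (1.49/2.98)² = 349 × 0.25 = 87.25
Round up: n₂ = 88.

88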